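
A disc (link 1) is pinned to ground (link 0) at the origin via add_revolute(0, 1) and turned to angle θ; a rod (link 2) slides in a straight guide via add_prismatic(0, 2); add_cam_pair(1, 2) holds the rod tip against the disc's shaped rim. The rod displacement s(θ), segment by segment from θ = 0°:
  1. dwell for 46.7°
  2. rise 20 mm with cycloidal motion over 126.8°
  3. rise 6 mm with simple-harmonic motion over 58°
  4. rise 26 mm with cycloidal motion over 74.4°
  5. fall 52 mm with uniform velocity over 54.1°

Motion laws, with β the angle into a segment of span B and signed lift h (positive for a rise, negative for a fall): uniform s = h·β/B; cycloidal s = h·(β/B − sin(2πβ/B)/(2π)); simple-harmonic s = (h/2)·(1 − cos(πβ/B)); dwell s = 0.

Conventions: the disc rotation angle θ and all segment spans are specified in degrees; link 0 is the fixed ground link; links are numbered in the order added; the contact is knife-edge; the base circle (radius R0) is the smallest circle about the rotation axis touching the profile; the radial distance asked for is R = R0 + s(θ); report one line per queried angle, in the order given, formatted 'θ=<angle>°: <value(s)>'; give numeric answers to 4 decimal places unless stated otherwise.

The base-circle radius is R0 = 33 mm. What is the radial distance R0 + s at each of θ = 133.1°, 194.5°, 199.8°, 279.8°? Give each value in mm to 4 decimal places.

segment 1 (0° to 46.7°, dwell): s unchanged at 0.0000
θ = 133.1° falls in segment 2 (46.7° to 173.5°, cycloidal, h = 20): β = 133.1 − 46.7 = 86.4°, B = 126.8°; Δs = 20·(0.6814 − sin(2π·0.6814)/(2π)) = 16.5196; s = 0.0000 + 16.5196 = 16.5196
segment 2 (46.7° to 173.5°, cycloidal, h = 20) is passed completely: s = 0.0000 + (20) = 20.0000
θ = 194.5° falls in segment 3 (173.5° to 231.5°, simple-harmonic, h = 6): β = 194.5 − 173.5 = 21°, B = 58°; Δs = 6/2·(1 − cos(π·0.3621)) = 1.7403; s = 20.0000 + 1.7403 = 21.7403
θ = 199.8° falls in segment 3 (173.5° to 231.5°, simple-harmonic, h = 6): β = 199.8 − 173.5 = 26.3°, B = 58°; Δs = 6/2·(1 − cos(π·0.4534)) = 2.5628; s = 20.0000 + 2.5628 = 22.5628
segment 3 (173.5° to 231.5°, simple-harmonic, h = 6) is passed completely: s = 20.0000 + (6) = 26.0000
θ = 279.8° falls in segment 4 (231.5° to 305.9°, cycloidal, h = 26): β = 279.8 − 231.5 = 48.3°, B = 74.4°; Δs = 26·(0.6492 − sin(2π·0.6492)/(2π)) = 20.2144; s = 26.0000 + 20.2144 = 46.2144
θ=133.1°: R = R0 + s = 33 + 16.5196 = 49.5196
θ=194.5°: R = R0 + s = 33 + 21.7403 = 54.7403
θ=199.8°: R = R0 + s = 33 + 22.5628 = 55.5628
θ=279.8°: R = R0 + s = 33 + 46.2144 = 79.2144

θ=133.1°: 49.5196
θ=194.5°: 54.7403
θ=199.8°: 55.5628
θ=279.8°: 79.2144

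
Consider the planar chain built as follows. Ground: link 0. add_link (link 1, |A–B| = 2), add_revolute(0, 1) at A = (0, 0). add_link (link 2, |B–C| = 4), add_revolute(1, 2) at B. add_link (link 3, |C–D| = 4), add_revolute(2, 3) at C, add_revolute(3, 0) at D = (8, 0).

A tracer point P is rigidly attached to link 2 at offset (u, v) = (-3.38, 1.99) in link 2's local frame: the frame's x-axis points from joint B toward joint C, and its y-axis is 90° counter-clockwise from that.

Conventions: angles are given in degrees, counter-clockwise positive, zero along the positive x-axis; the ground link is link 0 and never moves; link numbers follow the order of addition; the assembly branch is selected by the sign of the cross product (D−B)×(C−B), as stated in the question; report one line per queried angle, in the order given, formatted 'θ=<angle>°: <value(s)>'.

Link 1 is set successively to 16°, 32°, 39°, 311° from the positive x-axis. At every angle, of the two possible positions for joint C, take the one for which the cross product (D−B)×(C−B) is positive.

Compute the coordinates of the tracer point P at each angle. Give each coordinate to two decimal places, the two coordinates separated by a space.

A=(0,0), D=(8.00,0)
θ=16°: B = A + 2.00·(cos16°, sin16°) = (1.9225, 0.5513)
θ=16°: |BD| = 6.1024
θ=16°: circle(B,4.00) ∩ circle(D,4.00): a=3.0512, h=2.5865
θ=16°:   candidates: C₊=(5.1949,2.8516) cross=15.784; C₋=(4.7276,-2.3003) cross=-15.784
θ=16°:   branch + wants cross > 0 → take C=(5.1949,2.8516) (cross=15.784)
θ=16°: ex = (C−B)/|BC| = (0.8181,0.5751); ey = (-0.5751,0.8181)
θ=16°: P = B + -3.38·ex + 1.99·ey = (-1.9871,0.2355)
θ=32°: B = A + 2.00·(cos32°, sin32°) = (1.6961, 1.0598)
θ=32°: |BD| = 6.3924
θ=32°: circle(B,4.00) ∩ circle(D,4.00): a=3.1962, h=2.4051
θ=32°:   candidates: C₊=(5.2468,2.9017) cross=15.374; C₋=(4.4493,-1.8419) cross=-15.374
θ=32°:   branch + wants cross > 0 → take C=(5.2468,2.9017) (cross=15.374)
θ=32°: ex = (C−B)/|BC| = (0.8877,0.4605); ey = (-0.4605,0.8877)
θ=32°: P = B + -3.38·ex + 1.99·ey = (-2.2206,1.2699)
θ=39°: B = A + 2.00·(cos39°, sin39°) = (1.5543, 1.2586)
θ=39°: |BD| = 6.5674
θ=39°: circle(B,4.00) ∩ circle(D,4.00): a=3.2837, h=2.2841
θ=39°:   candidates: C₊=(5.2149,2.8711) cross=15.001; C₋=(4.3394,-1.6125) cross=-15.001
θ=39°:   branch + wants cross > 0 → take C=(5.2149,2.8711) (cross=15.001)
θ=39°: ex = (C−B)/|BC| = (0.9152,0.4031); ey = (-0.4031,0.9152)
θ=39°: P = B + -3.38·ex + 1.99·ey = (-2.3411,1.7173)
θ=311°: B = A + 2.00·(cos311°, sin311°) = (1.3121, -1.5094)
θ=311°: |BD| = 6.8561
θ=311°: circle(B,4.00) ∩ circle(D,4.00): a=3.4281, h=2.0612
θ=311°:   candidates: C₊=(4.2023,1.2559) cross=14.132; C₋=(5.1098,-2.7653) cross=-14.132
θ=311°:   branch + wants cross > 0 → take C=(4.2023,1.2559) (cross=14.132)
θ=311°: ex = (C−B)/|BC| = (0.7225,0.6913); ey = (-0.6913,0.7225)
θ=311°: P = B + -3.38·ex + 1.99·ey = (-2.5058,-2.4083)

θ=16°: -1.99 0.24
θ=32°: -2.22 1.27
θ=39°: -2.34 1.72
θ=311°: -2.51 -2.41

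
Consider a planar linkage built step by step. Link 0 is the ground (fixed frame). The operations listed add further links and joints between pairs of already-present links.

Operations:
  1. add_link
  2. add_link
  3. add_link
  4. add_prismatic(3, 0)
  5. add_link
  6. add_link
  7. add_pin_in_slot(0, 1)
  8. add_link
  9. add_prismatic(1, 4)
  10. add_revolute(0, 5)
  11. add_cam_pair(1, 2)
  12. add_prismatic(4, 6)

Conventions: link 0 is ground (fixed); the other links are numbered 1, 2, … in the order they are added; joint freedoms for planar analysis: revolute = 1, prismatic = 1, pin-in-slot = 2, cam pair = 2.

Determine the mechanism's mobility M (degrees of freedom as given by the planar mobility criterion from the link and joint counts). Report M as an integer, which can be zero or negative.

L=1 J1=0 J2=0
add link → L=2 J1=0 J2=0
add link → L=3 J1=0 J2=0
add link → L=4 J1=0 J2=0
P@3,0 dof=1 J1 → L=4 J1=1 J2=0
add link → L=5 J1=1 J2=0
add link → L=6 J1=1 J2=0
PS@0,1 dof=2 J2 → L=6 J1=1 J2=1
add link → L=7 J1=1 J2=1
P@1,4 dof=1 J1 → L=7 J1=2 J2=1
R@0,5 dof=1 J1 → L=7 J1=3 J2=1
C@1,2 dof=2 J2 → L=7 J1=3 J2=2
P@4,6 dof=1 J1 → L=7 J1=4 J2=2
M=3(L−1)−2J1−J2=3·6−2·4−2=8

M = 8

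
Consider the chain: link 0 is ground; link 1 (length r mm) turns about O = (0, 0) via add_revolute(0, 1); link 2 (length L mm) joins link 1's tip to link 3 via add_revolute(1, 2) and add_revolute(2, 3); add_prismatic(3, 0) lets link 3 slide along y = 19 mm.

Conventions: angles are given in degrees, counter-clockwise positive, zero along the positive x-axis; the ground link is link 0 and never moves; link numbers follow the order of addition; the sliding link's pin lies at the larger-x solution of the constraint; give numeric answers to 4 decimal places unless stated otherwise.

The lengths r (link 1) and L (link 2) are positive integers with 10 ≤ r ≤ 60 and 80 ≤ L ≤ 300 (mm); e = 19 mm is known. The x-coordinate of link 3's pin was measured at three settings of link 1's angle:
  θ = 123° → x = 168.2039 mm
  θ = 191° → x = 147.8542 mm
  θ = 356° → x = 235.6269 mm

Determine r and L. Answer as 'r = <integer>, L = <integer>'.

constraint per measurement: (x − r cos θ)² + (r sin θ − e)² = L²
subtracting the θ₁ and θ₂ equations cancels the r² and L² terms:
r = (x₁² − x₂²) / (2[(x₁cos θ₁ + e sin θ₁) − (x₂cos θ₂ + e sin θ₂)]) = 44.0000 → r = 44
L² = (x₁ − r cos θ₁)² + (r sin θ₁ − e)² = 37249.0108 → L = 193.0000 → L = 193
check at θ₃=356°: x = 235.6269 (printed 235.6269) ✓

r = 44, L = 193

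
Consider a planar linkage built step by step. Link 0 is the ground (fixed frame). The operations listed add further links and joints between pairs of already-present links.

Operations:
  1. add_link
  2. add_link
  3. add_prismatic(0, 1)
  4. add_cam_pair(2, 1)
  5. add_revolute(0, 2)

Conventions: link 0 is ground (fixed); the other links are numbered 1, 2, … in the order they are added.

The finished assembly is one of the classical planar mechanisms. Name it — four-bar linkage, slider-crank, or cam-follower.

links: 3 (incl. ground); joints: 1 revolute, 1 prismatic, 1 higher (cam) pair, forming one closed loop
3 links, revolute + prismatic + higher pair in one loop → cam-follower

cam-follower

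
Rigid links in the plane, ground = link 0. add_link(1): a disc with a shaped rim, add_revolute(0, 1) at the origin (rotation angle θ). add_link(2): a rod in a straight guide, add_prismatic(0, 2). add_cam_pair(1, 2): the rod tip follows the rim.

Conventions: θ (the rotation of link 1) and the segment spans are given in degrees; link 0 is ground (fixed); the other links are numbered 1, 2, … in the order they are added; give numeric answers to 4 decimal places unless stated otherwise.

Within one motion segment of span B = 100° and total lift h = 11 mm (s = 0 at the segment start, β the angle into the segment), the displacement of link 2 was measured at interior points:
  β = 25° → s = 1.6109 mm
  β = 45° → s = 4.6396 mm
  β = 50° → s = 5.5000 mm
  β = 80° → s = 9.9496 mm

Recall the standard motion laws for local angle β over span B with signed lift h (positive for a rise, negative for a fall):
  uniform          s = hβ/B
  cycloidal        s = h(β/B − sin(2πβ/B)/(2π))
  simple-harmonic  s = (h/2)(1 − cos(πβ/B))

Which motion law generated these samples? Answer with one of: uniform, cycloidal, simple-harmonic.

candidates at β/B = r: uniform s = h·r (linear in β); cycloidal s = h·(r − sin(2πr)/(2π)); simple-harmonic s = (h/2)(1 − cos(πr))
β=25°: printed 1.6109 | uniform 2.7500, cycloidal 0.9993, simple-harmonic 1.6109
β=45°: printed 4.6396 | uniform 4.9500, cycloidal 4.4090, simple-harmonic 4.6396
β=50°: printed 5.5000 | uniform 5.5000, cycloidal 5.5000, simple-harmonic 5.5000
β=80°: printed 9.9496 | uniform 8.8000, cycloidal 10.4650, simple-harmonic 9.9496
only one law matches every sample → simple-harmonic

simple-harmonic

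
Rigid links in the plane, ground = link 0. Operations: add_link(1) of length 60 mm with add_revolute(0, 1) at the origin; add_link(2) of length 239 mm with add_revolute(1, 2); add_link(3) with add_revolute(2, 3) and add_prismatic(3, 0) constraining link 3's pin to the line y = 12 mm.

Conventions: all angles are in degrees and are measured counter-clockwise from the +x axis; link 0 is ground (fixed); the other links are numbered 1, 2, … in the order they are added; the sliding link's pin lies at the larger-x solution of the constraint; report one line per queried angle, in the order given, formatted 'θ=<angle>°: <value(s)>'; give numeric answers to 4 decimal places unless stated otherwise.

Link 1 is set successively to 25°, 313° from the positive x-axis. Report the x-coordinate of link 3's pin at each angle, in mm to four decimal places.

geometry: r = 60 mm, L = 239 mm, e = 12 mm
θ=25°: crank pin P = (r cos θ, r sin θ) = (54.378467, 25.357096)
θ=25°: h = r sin θ − e = 25.357096 − 12 = 13.357096
θ=25°: x = r cos θ + √(L² − h²) = 54.378467 + 238.626461 = 293.004928
θ=313°: crank pin P = (r cos θ, r sin θ) = (40.919902, -43.881222)
θ=313°: h = r sin θ − e = -43.881222 − 12 = -55.881222
θ=313°: x = r cos θ + √(L² − h²) = 40.919902 + 232.375319 = 273.295221

θ=25°: 293.0049
θ=313°: 273.2952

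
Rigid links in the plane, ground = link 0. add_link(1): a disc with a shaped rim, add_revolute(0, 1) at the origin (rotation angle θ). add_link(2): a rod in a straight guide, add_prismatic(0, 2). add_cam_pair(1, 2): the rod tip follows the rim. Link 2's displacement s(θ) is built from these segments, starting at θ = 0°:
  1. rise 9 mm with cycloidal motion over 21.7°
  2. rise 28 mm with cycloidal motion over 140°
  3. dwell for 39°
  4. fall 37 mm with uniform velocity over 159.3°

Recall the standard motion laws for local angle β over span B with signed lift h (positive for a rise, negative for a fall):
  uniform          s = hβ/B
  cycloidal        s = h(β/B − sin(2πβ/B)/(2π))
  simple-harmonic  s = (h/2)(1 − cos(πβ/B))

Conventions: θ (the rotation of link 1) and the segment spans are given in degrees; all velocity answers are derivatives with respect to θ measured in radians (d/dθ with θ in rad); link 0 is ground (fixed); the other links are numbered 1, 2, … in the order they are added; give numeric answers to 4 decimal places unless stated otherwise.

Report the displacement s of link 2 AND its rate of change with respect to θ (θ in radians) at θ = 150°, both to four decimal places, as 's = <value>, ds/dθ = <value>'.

segment 1 (0° to 21.7°, cycloidal, h = 9) is passed completely: s = 0.0000 + (9) = 9.0000
θ = 150° falls in segment 2 (21.7° to 161.7°, cycloidal, h = 28): β = 150 − 21.7 = 128.3°, B = 140°; Δs = 28·(0.9164 − sin(2π·0.9164)/(2π)) = 27.8939; s = 9.0000 + 27.8939 = 36.8939
velocity in seg [21.7°–161.7°] (cycloidal), θ in radians: β = 128.3° = 2.2393 rad, B = 140° = 2.4435 rad; ds/dθ = (h/B)(1 − cos(2πβ/B)) = (28/2.4435)(1 − cos(2π·0.9164)) = 1.543818 mm/rad

s = 36.8939, ds/dθ = 1.5438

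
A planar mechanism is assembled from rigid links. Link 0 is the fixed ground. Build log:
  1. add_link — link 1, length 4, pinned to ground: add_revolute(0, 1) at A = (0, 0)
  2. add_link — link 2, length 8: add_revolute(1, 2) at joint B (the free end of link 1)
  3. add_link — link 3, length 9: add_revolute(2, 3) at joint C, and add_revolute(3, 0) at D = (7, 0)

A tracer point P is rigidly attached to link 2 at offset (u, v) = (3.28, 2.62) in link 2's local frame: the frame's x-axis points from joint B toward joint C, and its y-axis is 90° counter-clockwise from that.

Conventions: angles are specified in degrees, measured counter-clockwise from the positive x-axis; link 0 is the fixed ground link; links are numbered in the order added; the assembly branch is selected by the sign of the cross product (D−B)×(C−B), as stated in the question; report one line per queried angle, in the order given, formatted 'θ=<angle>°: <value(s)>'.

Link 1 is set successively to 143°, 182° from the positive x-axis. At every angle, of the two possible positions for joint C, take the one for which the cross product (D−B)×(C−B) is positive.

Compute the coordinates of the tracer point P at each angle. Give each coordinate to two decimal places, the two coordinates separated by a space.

A=(0,0), D=(7.00,0)
θ=143°: B = A + 4.00·(cos143°, sin143°) = (-3.1945, 2.4073)
θ=143°: |BD| = 10.4749
θ=143°: circle(B,8.00) ∩ circle(D,9.00): a=4.4260, h=6.6641
θ=143°:   candidates: C₊=(2.6445,7.8759) cross=69.806; C₋=(-0.4185,-5.0957) cross=-69.806
θ=143°:   branch + wants cross > 0 → take C=(2.6445,7.8759) (cross=69.806)
θ=143°: ex = (C−B)/|BC| = (0.7299,0.6836); ey = (-0.6836,0.7299)
θ=143°: P = B + 3.28·ex + 2.62·ey = (-2.5915,6.5617)
θ=182°: B = A + 4.00·(cos182°, sin182°) = (-3.9976, -0.1396)
θ=182°: |BD| = 10.9984
θ=182°: circle(B,8.00) ∩ circle(D,9.00): a=4.7264, h=6.4546
θ=182°:   candidates: C₊=(0.6465,6.3744) cross=70.990; C₋=(0.8104,-6.5336) cross=-70.990
θ=182°:   branch + wants cross > 0 → take C=(0.6465,6.3744) (cross=70.990)
θ=182°: ex = (C−B)/|BC| = (0.5805,0.8143); ey = (-0.8143,0.5805)
θ=182°: P = B + 3.28·ex + 2.62·ey = (-4.2268,4.0521)

θ=143°: -2.59 6.56
θ=182°: -4.23 4.05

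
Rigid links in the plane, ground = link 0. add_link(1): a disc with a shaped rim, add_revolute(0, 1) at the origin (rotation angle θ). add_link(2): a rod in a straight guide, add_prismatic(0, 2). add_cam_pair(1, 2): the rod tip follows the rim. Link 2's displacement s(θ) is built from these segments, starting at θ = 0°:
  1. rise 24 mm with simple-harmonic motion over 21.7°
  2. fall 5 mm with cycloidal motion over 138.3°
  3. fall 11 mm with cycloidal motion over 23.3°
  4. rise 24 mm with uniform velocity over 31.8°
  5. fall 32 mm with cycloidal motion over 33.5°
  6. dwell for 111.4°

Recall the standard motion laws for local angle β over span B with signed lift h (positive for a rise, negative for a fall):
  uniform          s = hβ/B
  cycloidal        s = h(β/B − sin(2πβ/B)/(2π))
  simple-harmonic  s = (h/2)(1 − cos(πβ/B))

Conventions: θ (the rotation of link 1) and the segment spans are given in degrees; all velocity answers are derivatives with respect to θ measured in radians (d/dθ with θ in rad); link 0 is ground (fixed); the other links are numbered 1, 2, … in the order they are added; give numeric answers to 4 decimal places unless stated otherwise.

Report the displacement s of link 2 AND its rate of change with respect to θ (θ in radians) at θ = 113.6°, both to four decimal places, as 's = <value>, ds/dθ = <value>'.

segment 1 (0° to 21.7°, simple-harmonic, h = 24) is passed completely: s = 0.0000 + (24) = 24.0000
θ = 113.6° falls in segment 2 (21.7° to 160°, cycloidal, h = -5): β = 113.6 − 21.7 = 91.9°, B = 138.3°; Δs = -5·(0.6645 − sin(2π·0.6645)/(2π)) = -4.0062; s = 24.0000 − 4.0062 = 19.9938
velocity in seg [21.7°–160°] (cycloidal), θ in radians: β = 91.9° = 1.6040 rad, B = 138.3° = 2.4138 rad; ds/dθ = (h/B)(1 − cos(2πβ/B)) = ((-5)/2.4138)(1 − cos(2π·0.6645)) = -3.131500 mm/rad

s = 19.9938, ds/dθ = -3.1315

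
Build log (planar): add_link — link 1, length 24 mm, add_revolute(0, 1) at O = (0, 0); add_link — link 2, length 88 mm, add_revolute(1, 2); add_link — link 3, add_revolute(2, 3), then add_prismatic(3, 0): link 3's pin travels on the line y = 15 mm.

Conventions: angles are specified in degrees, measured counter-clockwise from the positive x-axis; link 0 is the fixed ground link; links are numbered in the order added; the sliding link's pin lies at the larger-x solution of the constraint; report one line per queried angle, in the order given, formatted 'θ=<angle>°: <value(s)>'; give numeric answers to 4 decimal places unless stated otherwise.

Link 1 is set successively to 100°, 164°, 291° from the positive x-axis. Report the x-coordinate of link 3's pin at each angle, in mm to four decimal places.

geometry: r = 24 mm, L = 88 mm, e = 15 mm
θ=100°: crank pin P = (r cos θ, r sin θ) = (-4.167556, 23.635386)
θ=100°: h = r sin θ − e = 23.635386 − 15 = 8.635386
θ=100°: x = r cos θ + √(L² − h²) = -4.167556 + 87.575283 = 83.407726
θ=164°: crank pin P = (r cos θ, r sin θ) = (-23.070281, 6.615297)
θ=164°: h = r sin θ − e = 6.615297 − 15 = -8.384703
θ=164°: x = r cos θ + √(L² − h²) = -23.070281 + 87.599639 = 64.529358
θ=291°: crank pin P = (r cos θ, r sin θ) = (8.600831, -22.405930)
θ=291°: h = r sin θ − e = -22.405930 − 15 = -37.405930
θ=291°: x = r cos θ + √(L² − h²) = 8.600831 + 79.654230 = 88.255061

θ=100°: 83.4077
θ=164°: 64.5294
θ=291°: 88.2551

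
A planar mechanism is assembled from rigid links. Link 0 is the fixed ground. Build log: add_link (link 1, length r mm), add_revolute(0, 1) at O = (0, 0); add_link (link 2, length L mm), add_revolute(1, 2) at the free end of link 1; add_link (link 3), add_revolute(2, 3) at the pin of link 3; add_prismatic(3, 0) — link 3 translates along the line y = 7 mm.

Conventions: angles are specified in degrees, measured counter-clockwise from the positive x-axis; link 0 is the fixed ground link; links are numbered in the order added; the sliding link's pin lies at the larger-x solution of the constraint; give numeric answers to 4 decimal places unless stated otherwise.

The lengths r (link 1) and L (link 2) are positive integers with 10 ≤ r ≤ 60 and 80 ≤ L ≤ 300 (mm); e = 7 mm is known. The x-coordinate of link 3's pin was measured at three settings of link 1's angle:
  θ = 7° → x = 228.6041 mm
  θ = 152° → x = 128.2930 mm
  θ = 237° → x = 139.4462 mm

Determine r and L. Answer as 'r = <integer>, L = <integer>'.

constraint per measurement: (x − r cos θ)² + (r sin θ − e)² = L²
subtracting the θ₁ and θ₂ equations cancels the r² and L² terms:
r = (x₁² − x₂²) / (2[(x₁cos θ₁ + e sin θ₁) − (x₂cos θ₂ + e sin θ₂)]) = 53.0000 → r = 53
L² = (x₁ − r cos θ₁)² + (r sin θ₁ − e)² = 30975.9948 → L = 176.0000 → L = 176
check at θ₃=237°: x = 139.4462 (printed 139.4462) ✓

r = 53, L = 176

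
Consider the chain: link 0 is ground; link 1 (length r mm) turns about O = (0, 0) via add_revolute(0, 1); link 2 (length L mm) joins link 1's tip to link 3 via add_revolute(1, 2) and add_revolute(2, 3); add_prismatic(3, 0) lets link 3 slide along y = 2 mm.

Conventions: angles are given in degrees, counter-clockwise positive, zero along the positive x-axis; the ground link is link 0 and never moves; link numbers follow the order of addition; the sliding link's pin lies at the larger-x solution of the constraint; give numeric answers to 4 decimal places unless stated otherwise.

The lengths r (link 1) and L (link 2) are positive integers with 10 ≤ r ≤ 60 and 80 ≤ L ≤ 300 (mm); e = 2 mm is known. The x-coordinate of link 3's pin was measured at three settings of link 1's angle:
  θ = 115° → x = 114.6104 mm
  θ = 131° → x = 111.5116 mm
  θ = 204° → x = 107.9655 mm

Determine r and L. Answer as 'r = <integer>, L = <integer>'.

constraint per measurement: (x − r cos θ)² + (r sin θ − e)² = L²
subtracting the θ₁ and θ₂ equations cancels the r² and L² terms:
r = (x₁² − x₂²) / (2[(x₁cos θ₁ + e sin θ₁) − (x₂cos θ₂ + e sin θ₂)]) = 14.0002 → r = 14
L² = (x₁ − r cos θ₁)² + (r sin θ₁ − e)² = 14641.0111 → L = 121.0000 → L = 121
check at θ₃=204°: x = 107.9655 (printed 107.9655) ✓

r = 14, L = 121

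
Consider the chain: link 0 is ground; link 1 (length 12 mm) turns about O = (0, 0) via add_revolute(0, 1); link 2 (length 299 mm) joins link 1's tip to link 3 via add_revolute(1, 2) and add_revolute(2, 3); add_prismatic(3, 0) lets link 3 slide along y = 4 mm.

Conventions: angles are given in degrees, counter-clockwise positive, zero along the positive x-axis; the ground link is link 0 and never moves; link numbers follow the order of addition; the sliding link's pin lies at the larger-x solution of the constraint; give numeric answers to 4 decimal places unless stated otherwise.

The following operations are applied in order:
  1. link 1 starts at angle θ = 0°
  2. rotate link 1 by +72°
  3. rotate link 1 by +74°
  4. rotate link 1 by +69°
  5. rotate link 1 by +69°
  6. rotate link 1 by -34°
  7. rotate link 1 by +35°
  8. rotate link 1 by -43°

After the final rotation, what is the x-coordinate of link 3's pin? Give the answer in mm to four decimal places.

geometry: r = 12 mm, L = 299 mm, e = 4 mm; θ starts at 0°
rotate link 1 by +72°: θ ← 0° +72° = 72°
rotate link 1 by +74°: θ ← 72° +74° = 146°
rotate link 1 by +69°: θ ← 146° +69° = 215°
rotate link 1 by +69°: θ ← 215° +69° = 284°
rotate link 1 by -34°: θ ← 284° -34° = 250°
rotate link 1 by +35°: θ ← 250° +35° = 285°
rotate link 1 by -43°: θ ← 285° -43° = 242°
crank pin P = (r cos θ, r sin θ) = (-5.633659, -10.595371)
h = r sin θ − e = -10.595371 − 4 = -14.595371
x = r cos θ + √(L² − h²) = -5.633659 + 298.643559 = 293.009900

293.0099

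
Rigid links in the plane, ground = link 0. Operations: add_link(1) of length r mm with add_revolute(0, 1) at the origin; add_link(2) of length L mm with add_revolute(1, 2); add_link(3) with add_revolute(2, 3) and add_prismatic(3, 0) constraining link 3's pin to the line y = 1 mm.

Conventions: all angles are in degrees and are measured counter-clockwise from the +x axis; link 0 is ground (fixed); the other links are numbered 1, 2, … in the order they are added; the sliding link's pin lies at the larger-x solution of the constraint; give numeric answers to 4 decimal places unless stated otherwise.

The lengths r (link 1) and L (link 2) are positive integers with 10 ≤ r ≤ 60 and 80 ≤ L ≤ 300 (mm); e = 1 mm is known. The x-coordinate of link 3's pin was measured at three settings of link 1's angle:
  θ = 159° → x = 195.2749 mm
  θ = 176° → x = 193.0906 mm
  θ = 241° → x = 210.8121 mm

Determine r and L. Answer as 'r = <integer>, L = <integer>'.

constraint per measurement: (x − r cos θ)² + (r sin θ − e)² = L²
subtracting the θ₁ and θ₂ equations cancels the r² and L² terms:
r = (x₁² − x₂²) / (2[(x₁cos θ₁ + e sin θ₁) − (x₂cos θ₂ + e sin θ₂)]) = 39.9993 → r = 40
L² = (x₁ − r cos θ₁)² + (r sin θ₁ − e)² = 54289.0031 → L = 233.0000 → L = 233
check at θ₃=241°: x = 210.8121 (printed 210.8121) ✓

r = 40, L = 233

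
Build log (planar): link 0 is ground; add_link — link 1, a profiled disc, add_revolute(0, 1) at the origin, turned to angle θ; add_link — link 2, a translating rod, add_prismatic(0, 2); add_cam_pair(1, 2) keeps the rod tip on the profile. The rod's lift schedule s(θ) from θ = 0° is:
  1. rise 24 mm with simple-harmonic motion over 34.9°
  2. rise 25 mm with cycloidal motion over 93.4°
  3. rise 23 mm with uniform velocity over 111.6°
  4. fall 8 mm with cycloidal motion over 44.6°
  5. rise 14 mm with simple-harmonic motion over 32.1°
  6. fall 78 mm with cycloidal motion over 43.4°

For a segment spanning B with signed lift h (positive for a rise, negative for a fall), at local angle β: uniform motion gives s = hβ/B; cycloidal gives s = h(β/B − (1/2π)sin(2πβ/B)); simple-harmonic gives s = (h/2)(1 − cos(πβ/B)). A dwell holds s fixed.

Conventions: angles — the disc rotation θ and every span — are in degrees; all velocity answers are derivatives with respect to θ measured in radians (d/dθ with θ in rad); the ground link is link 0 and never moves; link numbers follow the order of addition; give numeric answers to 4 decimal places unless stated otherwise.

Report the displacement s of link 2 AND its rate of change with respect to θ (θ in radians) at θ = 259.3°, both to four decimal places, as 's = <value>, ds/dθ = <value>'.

seg 1 [0°–34.9°] simple-harmonic, h=24: full span → s += 24 → s = 24.0000
seg 2 [34.9°–128.3°] cycloidal, h=25: full span → s += 25 → s = 49.0000
seg 3 [128.3°–239.9°] uniform, h=23: full span → s += 23 → s = 72.0000
seg 4 [239.9°–284.5°] cycloidal, h=-8: θ=259.3° here. β=19.4, B=44.6. -8·(0.4350 − sin(2π·0.4350)/(2π)) = -2.9740 → s = 69.0260
velocity in seg [239.9°–284.5°] (cycloidal), θ in radians: β = 19.4° = 0.3386 rad, B = 44.6° = 0.7784 rad; ds/dθ = (h/B)(1 − cos(2πβ/B)) = ((-8)/0.7784)(1 − cos(2π·0.4350)) = -19.708707 mm/rad

s = 69.0260, ds/dθ = -19.7087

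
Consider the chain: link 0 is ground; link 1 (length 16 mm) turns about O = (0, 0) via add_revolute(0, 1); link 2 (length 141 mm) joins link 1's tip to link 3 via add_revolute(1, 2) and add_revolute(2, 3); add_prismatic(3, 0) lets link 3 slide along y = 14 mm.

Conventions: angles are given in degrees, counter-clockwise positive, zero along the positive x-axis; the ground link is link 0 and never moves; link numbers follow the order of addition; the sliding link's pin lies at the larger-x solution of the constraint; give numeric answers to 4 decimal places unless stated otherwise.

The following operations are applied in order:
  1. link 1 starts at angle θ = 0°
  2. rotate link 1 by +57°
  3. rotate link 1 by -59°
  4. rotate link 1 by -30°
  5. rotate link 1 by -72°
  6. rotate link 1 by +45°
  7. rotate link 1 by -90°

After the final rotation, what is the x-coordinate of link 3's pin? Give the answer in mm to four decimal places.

geometry: r = 16 mm, L = 141 mm, e = 14 mm; θ starts at 0°
rotate link 1 by +57°: θ ← 0° +57° = 57°
rotate link 1 by -59°: θ ← 57° -59° = -2°
rotate link 1 by -30°: θ ← -2° -30° = -32°
rotate link 1 by -72°: θ ← -32° -72° = -104°
rotate link 1 by +45°: θ ← -104° +45° = -59°
rotate link 1 by -90°: θ ← -59° -90° = -149°
crank pin P = (r cos θ, r sin θ) = (-13.714677, -8.240609)
h = r sin θ − e = -8.240609 − 14 = -22.240609
x = r cos θ + √(L² − h²) = -13.714677 + 139.234893 = 125.520216

125.5202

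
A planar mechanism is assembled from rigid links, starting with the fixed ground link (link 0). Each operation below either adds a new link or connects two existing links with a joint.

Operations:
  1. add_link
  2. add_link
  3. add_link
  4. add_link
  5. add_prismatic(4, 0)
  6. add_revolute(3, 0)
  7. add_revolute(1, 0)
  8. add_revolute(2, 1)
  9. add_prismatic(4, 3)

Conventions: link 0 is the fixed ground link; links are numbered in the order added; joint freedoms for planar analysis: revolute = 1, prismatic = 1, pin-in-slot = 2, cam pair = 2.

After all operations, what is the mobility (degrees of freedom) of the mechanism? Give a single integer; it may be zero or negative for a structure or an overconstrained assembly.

(L,J1,J2)=(1,0,0); link0 fixed
link1: (2,0,0)
link2: (3,0,0)
link3: (4,0,0)
link4: (5,0,0)
P 4-0 [J1]: (5,1,0)
R 3-0 [J1]: (5,2,0)
R 1-0 [J1]: (5,3,0)
R 2-1 [J1]: (5,4,0)
P 4-3 [J1]: (5,5,0)
Grübler: 3·4 − 2·5 − 0 = 2

M = 2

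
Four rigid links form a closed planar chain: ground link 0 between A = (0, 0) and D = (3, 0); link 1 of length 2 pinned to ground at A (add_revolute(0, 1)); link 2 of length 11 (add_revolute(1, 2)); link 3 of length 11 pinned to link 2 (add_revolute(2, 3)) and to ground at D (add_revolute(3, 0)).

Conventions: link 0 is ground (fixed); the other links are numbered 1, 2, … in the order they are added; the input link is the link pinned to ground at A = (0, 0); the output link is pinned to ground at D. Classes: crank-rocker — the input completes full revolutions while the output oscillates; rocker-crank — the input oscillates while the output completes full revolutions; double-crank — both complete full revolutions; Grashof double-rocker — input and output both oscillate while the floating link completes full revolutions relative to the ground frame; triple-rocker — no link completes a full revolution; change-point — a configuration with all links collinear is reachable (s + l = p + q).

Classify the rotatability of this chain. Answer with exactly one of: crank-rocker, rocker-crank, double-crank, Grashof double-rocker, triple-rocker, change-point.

lengths: ground=3, input=2, coupler=11, output=11
sorted: s=2 (shortest), l=11 (longest), p+q=14
s + l = 13 vs p + q = 14
s + l < p + q (Grashof) with shortest = input link → crank-rocker

crank-rocker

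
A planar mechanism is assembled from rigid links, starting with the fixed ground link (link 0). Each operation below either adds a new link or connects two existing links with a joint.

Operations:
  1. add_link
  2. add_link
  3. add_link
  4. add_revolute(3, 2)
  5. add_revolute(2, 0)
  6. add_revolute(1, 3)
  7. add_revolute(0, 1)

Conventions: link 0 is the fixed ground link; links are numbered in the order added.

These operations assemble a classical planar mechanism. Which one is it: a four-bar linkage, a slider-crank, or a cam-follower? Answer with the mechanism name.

links: 4 (incl. ground); joints: 4 revolute, 0 prismatic, 0 higher (cam) pair, forming one closed loop
4 links in a single 4R loop → four-bar linkage

four-bar linkage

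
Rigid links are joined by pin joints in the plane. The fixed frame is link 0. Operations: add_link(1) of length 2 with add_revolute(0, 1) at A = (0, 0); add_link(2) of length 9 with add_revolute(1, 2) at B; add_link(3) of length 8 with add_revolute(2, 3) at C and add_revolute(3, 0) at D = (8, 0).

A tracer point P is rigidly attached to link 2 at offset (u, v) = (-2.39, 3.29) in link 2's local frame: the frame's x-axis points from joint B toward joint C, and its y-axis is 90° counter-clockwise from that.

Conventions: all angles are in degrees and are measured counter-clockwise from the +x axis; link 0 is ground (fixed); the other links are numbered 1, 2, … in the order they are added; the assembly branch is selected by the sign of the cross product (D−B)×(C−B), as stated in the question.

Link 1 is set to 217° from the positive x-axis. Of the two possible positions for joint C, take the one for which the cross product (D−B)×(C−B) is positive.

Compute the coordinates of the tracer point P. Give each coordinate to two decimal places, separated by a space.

A=(0,0), D=(8.00,0)
B = A + 2.00·(cos217°, sin217°) = (-1.5973, -1.2036)
|BD| = 9.6725
circle(B,9.00) ∩ circle(D,8.00): a=5.7150, h=6.9526
  candidates: C₊=(3.2081,6.4061) cross=67.249; C₋=(4.9385,-7.3910) cross=-67.249
  branch + wants cross > 0 → take C=(3.2081,6.4061) (cross=67.249)
ex = (C−B)/|BC| = (0.5339,0.8455); ey = (-0.8455,0.5339)
P = B + -2.39·ex + 3.29·ey = (-5.6552,-1.4678)

-5.66 -1.47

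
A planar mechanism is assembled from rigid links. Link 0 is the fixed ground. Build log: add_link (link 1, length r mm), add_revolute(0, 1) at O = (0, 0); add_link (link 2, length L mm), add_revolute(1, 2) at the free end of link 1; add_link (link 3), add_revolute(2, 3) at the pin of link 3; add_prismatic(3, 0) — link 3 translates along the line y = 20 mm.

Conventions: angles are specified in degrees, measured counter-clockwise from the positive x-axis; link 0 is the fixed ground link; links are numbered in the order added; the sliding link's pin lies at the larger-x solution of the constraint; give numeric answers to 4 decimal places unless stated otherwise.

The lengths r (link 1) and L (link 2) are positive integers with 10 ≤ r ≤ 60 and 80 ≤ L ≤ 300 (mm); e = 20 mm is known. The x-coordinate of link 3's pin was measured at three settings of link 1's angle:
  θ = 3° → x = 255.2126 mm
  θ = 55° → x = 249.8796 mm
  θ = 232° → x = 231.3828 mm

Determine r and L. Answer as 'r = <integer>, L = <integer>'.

constraint per measurement: (x − r cos θ)² + (r sin θ − e)² = L²
subtracting the θ₁ and θ₂ equations cancels the r² and L² terms:
r = (x₁² − x₂²) / (2[(x₁cos θ₁ + e sin θ₁) − (x₂cos θ₂ + e sin θ₂)]) = 14.0001 → r = 14
L² = (x₁ − r cos θ₁)² + (r sin θ₁ − e)² = 58564.0035 → L = 242.0000 → L = 242
check at θ₃=232°: x = 231.3828 (printed 231.3828) ✓

r = 14, L = 242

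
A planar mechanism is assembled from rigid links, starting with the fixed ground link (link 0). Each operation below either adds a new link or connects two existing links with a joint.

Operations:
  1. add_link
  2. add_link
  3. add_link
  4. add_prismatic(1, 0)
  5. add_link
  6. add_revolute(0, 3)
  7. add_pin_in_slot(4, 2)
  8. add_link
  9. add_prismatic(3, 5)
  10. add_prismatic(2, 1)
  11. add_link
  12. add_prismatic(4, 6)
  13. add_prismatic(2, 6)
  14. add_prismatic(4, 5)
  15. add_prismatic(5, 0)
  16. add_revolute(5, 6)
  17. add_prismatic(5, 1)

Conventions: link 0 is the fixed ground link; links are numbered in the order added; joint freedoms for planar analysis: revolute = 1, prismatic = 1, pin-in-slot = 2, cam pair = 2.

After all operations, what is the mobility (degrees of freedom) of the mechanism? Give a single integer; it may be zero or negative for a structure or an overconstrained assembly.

ground; <1,0,0>
#1 <2,0,0>
#2 <3,0,0>
#3 <4,0,0>
P:1↔0 J1 <4,1,0>
#4 <5,1,0>
R:0↔3 J1 <5,2,0>
PS:4↔2 J2 <5,2,1>
#5 <6,2,1>
P:3↔5 J1 <6,3,1>
P:2↔1 J1 <6,4,1>
#6 <7,4,1>
P:4↔6 J1 <7,5,1>
P:2↔6 J1 <7,6,1>
P:4↔5 J1 <7,7,1>
P:5↔0 J1 <7,8,1>
R:5↔6 J1 <7,9,1>
P:5↔1 J1 <7,10,1>
3×6 − 2×10 − 1×1 = -3

M = -3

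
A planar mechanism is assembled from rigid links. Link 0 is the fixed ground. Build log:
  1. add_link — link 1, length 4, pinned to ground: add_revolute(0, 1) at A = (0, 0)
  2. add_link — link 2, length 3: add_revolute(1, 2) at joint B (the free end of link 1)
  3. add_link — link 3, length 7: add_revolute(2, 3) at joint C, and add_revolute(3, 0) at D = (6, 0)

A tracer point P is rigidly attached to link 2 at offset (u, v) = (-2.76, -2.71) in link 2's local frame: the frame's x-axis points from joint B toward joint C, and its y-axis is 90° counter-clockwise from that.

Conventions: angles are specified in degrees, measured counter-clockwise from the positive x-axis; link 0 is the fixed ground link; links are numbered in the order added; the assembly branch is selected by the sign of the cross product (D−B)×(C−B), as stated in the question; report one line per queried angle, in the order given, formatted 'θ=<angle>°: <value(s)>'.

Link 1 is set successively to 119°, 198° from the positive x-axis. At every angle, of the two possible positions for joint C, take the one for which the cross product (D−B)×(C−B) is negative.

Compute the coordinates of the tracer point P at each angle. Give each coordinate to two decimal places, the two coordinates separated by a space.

A=(0,0), D=(6.00,0)
θ=119°: B = A + 4.00·(cos119°, sin119°) = (-1.9392, 3.4985)
θ=119°: |BD| = 8.6759
θ=119°: circle(B,3.00) ∩ circle(D,7.00): a=2.0327, h=2.2064
θ=119°:   candidates: C₊=(0.8106,4.6979) cross=19.142; C₋=(-0.9688,0.6598) cross=-19.142
θ=119°:   branch - wants cross < 0 → take C=(-0.9688,0.6598) (cross=-19.142)
θ=119°: ex = (C−B)/|BC| = (0.3235,-0.9462); ey = (0.9462,0.3235)
θ=119°: P = B + -2.76·ex + -2.71·ey = (-5.3963,5.2335)
θ=198°: B = A + 4.00·(cos198°, sin198°) = (-3.8042, -1.2361)
θ=198°: |BD| = 9.8818
θ=198°: circle(B,3.00) ∩ circle(D,7.00): a=2.9170, h=0.7008
θ=198°:   candidates: C₊=(-0.9978,-0.1759) cross=6.925; C₋=(-0.8225,-1.5665) cross=-6.925
θ=198°:   branch - wants cross < 0 → take C=(-0.8225,-1.5665) (cross=-6.925)
θ=198°: ex = (C−B)/|BC| = (0.9939,-0.1101); ey = (0.1101,0.9939)
θ=198°: P = B + -2.76·ex + -2.71·ey = (-6.8459,-3.6256)

θ=119°: -5.40 5.23
θ=198°: -6.85 -3.63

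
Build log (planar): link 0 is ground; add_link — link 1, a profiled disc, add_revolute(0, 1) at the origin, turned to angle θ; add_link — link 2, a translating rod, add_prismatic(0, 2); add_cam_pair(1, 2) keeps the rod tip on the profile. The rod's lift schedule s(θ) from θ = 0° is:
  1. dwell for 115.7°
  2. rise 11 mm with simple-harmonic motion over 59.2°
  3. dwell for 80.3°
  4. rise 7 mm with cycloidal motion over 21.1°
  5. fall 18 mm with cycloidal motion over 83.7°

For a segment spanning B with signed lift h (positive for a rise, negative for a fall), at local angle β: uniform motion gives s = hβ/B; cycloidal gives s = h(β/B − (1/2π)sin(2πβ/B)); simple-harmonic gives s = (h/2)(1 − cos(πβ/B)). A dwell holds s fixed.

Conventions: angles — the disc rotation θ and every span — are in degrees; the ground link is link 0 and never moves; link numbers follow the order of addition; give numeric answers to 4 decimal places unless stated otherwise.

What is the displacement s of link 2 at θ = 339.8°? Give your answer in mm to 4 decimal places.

seg 1 [0°–115.7°] dwell: s stays 0.0000
seg 2 [115.7°–174.9°] simple-harmonic, h=11: full span → s += 11 → s = 11.0000
seg 3 [174.9°–255.2°] dwell: s stays 11.0000
seg 4 [255.2°–276.3°] cycloidal, h=7: full span → s += 7 → s = 18.0000
seg 5 [276.3°–360°] cycloidal, h=-18: θ=339.8° here. β=63.5, B=83.7. -18·(0.7587 − sin(2π·0.7587)/(2π)) = -16.5165 → s = 1.4835

1.4835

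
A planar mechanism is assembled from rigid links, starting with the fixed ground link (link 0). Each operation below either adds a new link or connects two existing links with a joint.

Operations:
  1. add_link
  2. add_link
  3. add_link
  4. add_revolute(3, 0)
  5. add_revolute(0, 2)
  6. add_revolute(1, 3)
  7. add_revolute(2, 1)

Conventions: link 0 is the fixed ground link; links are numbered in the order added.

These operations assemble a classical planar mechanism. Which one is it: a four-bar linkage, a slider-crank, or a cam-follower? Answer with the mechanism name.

links: 4 (incl. ground); joints: 4 revolute, 0 prismatic, 0 higher (cam) pair, forming one closed loop
4 links in a single 4R loop → four-bar linkage

four-bar linkage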